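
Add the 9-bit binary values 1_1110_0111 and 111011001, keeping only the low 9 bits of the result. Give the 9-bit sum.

  111100111
+ 111011001
= 111000000  (discard carry-out 1)

111000000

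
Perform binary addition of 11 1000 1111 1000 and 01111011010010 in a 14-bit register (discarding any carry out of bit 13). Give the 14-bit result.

01011111001010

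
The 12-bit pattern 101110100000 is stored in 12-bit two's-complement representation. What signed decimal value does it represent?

MSB is 1, so the value is negative.
Unsigned reading: 2976. Subtract 2^12 = 4096: 2976 − 4096 = -1120.

-1120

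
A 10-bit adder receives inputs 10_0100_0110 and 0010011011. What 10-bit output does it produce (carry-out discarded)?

  1001000110
+ 0010011011
= 1011100001

1011100001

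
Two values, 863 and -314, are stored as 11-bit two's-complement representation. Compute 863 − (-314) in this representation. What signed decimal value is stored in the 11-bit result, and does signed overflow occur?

-871; overflow

863 → 01101011111
-314 → 11011000110
Subtract via negate-and-add: invert 11011000110 + 1 = 00100111010 (i.e. 314).
  01101011111
+ 00100111010
= 10010011001
Result 10010011001: MSB = 1 → 1177 − 2048 = -871.
Both addends (after negating the subtrahend) are non-negative but the stored result is negative: signed overflow. The true value 863 − (-314) = 1177 lies outside [-1024, 1023].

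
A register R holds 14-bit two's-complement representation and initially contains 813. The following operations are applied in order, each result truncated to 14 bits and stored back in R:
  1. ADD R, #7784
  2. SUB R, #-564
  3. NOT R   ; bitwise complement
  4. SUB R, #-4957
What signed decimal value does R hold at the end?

-4205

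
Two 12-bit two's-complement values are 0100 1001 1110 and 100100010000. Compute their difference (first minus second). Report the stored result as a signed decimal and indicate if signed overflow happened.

0100 1001 1110 → 010010011110 = 1182 (signed)
100100010000 = -1776 (signed)
Subtract via negate-and-add: invert 100100010000 + 1 = 011011110000 (i.e. 1776).
  010010011110
+ 011011110000
= 101110001110
Result 101110001110: MSB = 1 → 2958 − 4096 = -1138.
Both addends (after negating the subtrahend) are non-negative but the stored result is negative: signed overflow. The true value 1182 − (-1776) = 2958 lies outside [-2048, 2047].

-1138; overflow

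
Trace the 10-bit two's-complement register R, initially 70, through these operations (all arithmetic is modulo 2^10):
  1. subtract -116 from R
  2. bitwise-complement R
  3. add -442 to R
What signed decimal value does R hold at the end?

Start: R = 70 = 0001000110.
R = 70 − (-116) = 186 = 0010111010
R = NOT 0010111010 = 1101000101 = -187
R = -187 + (-442) = -629; wraps to 395 = 0110001011

395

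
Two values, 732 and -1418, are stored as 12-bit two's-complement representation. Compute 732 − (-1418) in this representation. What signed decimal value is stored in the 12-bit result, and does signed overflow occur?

732 → 001011011100
-1418 → 101001110110
Subtract via negate-and-add: invert 101001110110 + 1 = 010110001010 (i.e. 1418).
  001011011100
+ 010110001010
= 100001100110
Result 100001100110: MSB = 1 → 2150 − 4096 = -1946.
Both addends (after negating the subtrahend) are non-negative but the stored result is negative: signed overflow. The true value 732 − (-1418) = 2150 lies outside [-2048, 2047].

-1946; overflow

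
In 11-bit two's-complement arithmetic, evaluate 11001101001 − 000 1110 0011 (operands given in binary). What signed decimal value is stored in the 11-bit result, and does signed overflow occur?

-634; no overflow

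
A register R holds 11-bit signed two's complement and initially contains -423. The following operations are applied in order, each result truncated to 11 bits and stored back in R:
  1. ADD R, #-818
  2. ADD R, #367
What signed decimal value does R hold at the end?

Start: R = -423 = 11001011001.
R = -423 + (-818) = -1241; wraps to 807 = 01100100111
R = 807 + 367 = 1174; wraps to -874 = 10010010110

-874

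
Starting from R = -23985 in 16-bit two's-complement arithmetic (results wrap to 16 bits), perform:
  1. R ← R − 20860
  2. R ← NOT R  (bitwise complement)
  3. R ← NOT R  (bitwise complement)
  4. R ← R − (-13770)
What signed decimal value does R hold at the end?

-31075

Start: R = -23985 = 1010001001001111.
R = -23985 − 20860 = -44845; wraps to 20691 = 0101000011010011
R = NOT 0101000011010011 = 1010111100101100 = -20692
R = NOT 1010111100101100 = 0101000011010011 = 20691
R = 20691 − (-13770) = 34461; wraps to -31075 = 1000011010011101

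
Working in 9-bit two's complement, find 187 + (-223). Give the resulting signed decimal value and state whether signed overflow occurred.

-36; no overflow

187 → 010111011
-223 → 100100001
  010111011
+ 100100001
= 111011100
Result 111011100: MSB = 1 → 476 − 512 = -36.
Addends have opposite signs, so signed overflow cannot occur.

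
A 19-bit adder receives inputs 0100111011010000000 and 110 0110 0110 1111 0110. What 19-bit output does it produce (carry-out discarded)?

  0100111011010000000
+ 1100110011011110110
= 0001101110101110110  (discard carry-out 1)

0001101110101110110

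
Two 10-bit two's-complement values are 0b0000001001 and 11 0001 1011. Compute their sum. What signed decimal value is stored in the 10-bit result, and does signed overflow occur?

-220; no overflow

0b0000001001 → 0000001001 = 9 (signed)
11 0001 1011 → 1100011011 = -229 (signed)
  0000001001
+ 1100011011
= 1100100100
Result 1100100100: MSB = 1 → 804 − 1024 = -220.
Addends have opposite signs, so signed overflow cannot occur.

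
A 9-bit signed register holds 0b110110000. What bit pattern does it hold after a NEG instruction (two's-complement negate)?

001010000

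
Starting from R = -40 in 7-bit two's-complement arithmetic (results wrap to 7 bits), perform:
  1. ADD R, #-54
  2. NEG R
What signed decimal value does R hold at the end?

Start: R = -40 = 1011000.
R = -40 + (-54) = -94; wraps to 34 = 0100010
R = −(34) = -34 = 1011110

-34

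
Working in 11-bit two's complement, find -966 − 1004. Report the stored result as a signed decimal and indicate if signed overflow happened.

-966 → 10000111010
1004 → 01111101100
Subtract via negate-and-add: invert 01111101100 + 1 = 10000010100 (i.e. -1004).
  10000111010
+ 10000010100
= 00001001110  (discard carry-out 1)
Result 00001001110: MSB = 0 → value 78.
Both addends (after negating the subtrahend) are negative but the stored result is non-negative: signed overflow. The true value -966 − 1004 = -1970 lies outside [-1024, 1023].

78; overflow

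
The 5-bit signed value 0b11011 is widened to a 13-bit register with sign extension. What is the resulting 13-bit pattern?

MSB of 11011 is 1; replicate it into the new high bits.
11111111|11011 → 1111111111011 (still -5).

1111111111011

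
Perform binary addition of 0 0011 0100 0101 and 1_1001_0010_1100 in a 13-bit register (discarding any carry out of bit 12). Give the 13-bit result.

  0001101000101
+ 1100100101100
= 1110001110001

1110001110001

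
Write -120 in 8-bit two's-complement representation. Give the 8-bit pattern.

10001000

|-120| = 120 = 01111000 in 8 bits.
Invert the bits: 10000111. Add 1: 10001000.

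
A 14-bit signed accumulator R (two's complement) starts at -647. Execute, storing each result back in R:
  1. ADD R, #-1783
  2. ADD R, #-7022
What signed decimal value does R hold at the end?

6932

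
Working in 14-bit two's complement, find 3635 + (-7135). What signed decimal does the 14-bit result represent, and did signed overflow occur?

3635 → 00111000110011
-7135 → 10010000100001
  00111000110011
+ 10010000100001
= 11001001010100
Result 11001001010100: MSB = 1 → 12884 − 16384 = -3500.
Addends have opposite signs, so signed overflow cannot occur.

-3500; no overflow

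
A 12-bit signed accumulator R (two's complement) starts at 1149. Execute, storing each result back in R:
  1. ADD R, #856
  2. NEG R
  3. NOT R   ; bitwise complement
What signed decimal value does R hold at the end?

Start: R = 1149 = 010001111101.
R = 1149 + 856 = 2005 = 011111010101
R = −(2005) = -2005 = 100000101011
R = NOT 100000101011 = 011111010100 = 2004

2004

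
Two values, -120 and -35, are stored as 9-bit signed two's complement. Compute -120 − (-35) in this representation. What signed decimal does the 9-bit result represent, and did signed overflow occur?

-85; no overflow

-120 → 110001000
-35 → 111011101
Subtract via negate-and-add: invert 111011101 + 1 = 000100011 (i.e. 35).
  110001000
+ 000100011
= 110101011
Result 110101011: MSB = 1 → 427 − 512 = -85.
Addends (after negating the subtrahend) have opposite signs, so signed overflow cannot occur.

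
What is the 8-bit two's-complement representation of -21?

|-21| = 21 = 00010101 in 8 bits.
Invert the bits: 11101010. Add 1: 11101011.
Check: 11101011 reads as 235 − 256 = -21.

11101011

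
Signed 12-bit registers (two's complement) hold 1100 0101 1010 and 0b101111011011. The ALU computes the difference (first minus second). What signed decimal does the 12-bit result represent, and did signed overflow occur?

127; no overflow

1100 0101 1010 → 110001011010 = -934 (signed)
0b101111011011 → 101111011011 = -1061 (signed)
Subtract via negate-and-add: invert 101111011011 + 1 = 010000100101 (i.e. 1061).
  110001011010
+ 010000100101
= 000001111111  (discard carry-out 1)
Result 000001111111: MSB = 0 → value 127.
Addends (after negating the subtrahend) have opposite signs, so signed overflow cannot occur.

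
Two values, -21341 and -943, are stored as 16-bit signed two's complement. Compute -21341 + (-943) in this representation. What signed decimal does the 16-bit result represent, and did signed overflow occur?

-22284; no overflow

-21341 → 1010110010100011
-943 → 1111110001010001
  1010110010100011
+ 1111110001010001
= 1010100011110100  (discard carry-out 1)
Result 1010100011110100: MSB = 1 → 43252 − 65536 = -22284.
Both addends are negative and so is the stored result: no signed overflow.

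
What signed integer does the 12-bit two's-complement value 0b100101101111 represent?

MSB is 1, so the value is negative.
Invert: 011010010000. Add 1: 011010010001 = 1681. So the value is −1681.

-1681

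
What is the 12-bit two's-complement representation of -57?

|-57| = 57 = 000000111001 in 12 bits.
Invert the bits: 111111000110. Add 1: 111111000111.
Check: 111111000111 reads as 4039 − 4096 = -57.

111111000111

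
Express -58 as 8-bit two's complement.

11000110

|-58| = 58 = 00111010 in 8 bits.
Invert the bits: 11000101. Add 1: 11000110.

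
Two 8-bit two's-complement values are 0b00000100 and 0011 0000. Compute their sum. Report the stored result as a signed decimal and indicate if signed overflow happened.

52; no overflow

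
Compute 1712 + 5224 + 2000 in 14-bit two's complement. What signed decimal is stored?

1712 + 5224 = 6936 (01101100011000)
6936 + 2000 = 8936 → wraps to -7448 (10001011101000)

-7448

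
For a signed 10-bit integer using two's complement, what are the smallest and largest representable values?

min = -512, max = 511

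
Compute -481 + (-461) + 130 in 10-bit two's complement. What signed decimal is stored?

212

-481 + (-461) = -942 → wraps to 82 (0001010010)
82 + 130 = 212 (0011010100)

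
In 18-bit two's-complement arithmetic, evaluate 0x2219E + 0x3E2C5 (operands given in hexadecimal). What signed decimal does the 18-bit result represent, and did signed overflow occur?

0x2219E = 100010000110011110 = -122466 (signed)
0x3E2C5 = 111110001011000101 = -7483 (signed)
  100010000110011110
+ 111110001011000101
= 100000010001100011  (discard carry-out 1)
Result 100000010001100011: MSB = 1 → 132195 − 262144 = -129949.
Both addends are negative and so is the stored result: no signed overflow.

-129949; no overflow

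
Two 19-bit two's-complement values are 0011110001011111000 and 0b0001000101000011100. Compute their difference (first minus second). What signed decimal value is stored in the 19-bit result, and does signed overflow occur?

88284; no overflow

0011110001011111000 = 123640 (signed)
0b0001000101000011100 → 0001000101000011100 = 35356 (signed)
Subtract via negate-and-add: invert 0001000101000011100 + 1 = 1110111010111100100 (i.e. -35356).
  0011110001011111000
+ 1110111010111100100
= 0010101100011011100  (discard carry-out 1)
Result 0010101100011011100: MSB = 0 → value 88284.
Addends (after negating the subtrahend) have opposite signs, so signed overflow cannot occur.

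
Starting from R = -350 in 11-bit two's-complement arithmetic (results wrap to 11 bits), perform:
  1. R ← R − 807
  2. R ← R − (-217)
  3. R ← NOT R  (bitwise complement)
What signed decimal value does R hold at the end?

939

Start: R = -350 = 11010100010.
R = -350 − 807 = -1157; wraps to 891 = 01101111011
R = 891 − (-217) = 1108; wraps to -940 = 10001010100
R = NOT 10001010100 = 01110101011 = 939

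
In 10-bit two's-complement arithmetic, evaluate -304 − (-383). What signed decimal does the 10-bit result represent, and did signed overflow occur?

79; no overflow

-304 → 1011010000
-383 → 1010000001
Subtract via negate-and-add: invert 1010000001 + 1 = 0101111111 (i.e. 383).
  1011010000
+ 0101111111
= 0001001111  (discard carry-out 1)
Result 0001001111: MSB = 0 → value 79.
Addends (after negating the subtrahend) have opposite signs, so signed overflow cannot occur.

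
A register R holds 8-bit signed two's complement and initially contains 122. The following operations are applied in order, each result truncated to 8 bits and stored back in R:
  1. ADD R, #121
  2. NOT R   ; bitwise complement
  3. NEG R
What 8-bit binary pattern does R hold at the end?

11110100

Start: R = 122 = 01111010.
R = 122 + 121 = 243; wraps to -13 = 11110011
R = NOT 11110011 = 00001100 = 12
R = −(12) = -12 = 11110100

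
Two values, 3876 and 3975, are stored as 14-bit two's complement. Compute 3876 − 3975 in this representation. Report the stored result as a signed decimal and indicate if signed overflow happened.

3876 → 00111100100100
3975 → 00111110000111
Subtract via negate-and-add: invert 00111110000111 + 1 = 11000001111001 (i.e. -3975).
  00111100100100
+ 11000001111001
= 11111110011101
Result 11111110011101: MSB = 1 → 16285 − 16384 = -99.
Addends (after negating the subtrahend) have opposite signs, so signed overflow cannot occur.

-99; no overflow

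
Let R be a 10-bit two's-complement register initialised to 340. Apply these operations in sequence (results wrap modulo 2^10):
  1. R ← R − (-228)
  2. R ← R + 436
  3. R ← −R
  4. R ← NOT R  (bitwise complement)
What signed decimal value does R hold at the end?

-21

Start: R = 340 = 0101010100.
R = 340 − (-228) = 568; wraps to -456 = 1000111000
R = -456 + 436 = -20 = 1111101100
R = −(-20) = 20 = 0000010100
R = NOT 0000010100 = 1111101011 = -21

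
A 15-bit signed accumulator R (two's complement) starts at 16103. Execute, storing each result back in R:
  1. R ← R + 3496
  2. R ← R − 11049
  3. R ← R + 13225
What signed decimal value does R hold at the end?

Start: R = 16103 = 011111011100111.
R = 16103 + 3496 = 19599; wraps to -13169 = 100110010001111
R = -13169 − 11049 = -24218; wraps to 8550 = 010000101100110
R = 8550 + 13225 = 21775; wraps to -10993 = 101010100001111

-10993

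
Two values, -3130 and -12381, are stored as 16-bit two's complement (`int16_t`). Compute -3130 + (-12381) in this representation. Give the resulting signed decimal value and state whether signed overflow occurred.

-15511; no overflow

-3130 → 1111001111000110
-12381 → 1100111110100011
  1111001111000110
+ 1100111110100011
= 1100001101101001  (discard carry-out 1)
Result 1100001101101001: MSB = 1 → 50025 − 65536 = -15511.
Both addends are negative and so is the stored result: no signed overflow.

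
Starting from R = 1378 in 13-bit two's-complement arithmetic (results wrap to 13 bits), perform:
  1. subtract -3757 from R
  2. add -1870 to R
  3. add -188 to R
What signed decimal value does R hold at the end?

3077

Start: R = 1378 = 0010101100010.
R = 1378 − (-3757) = 5135; wraps to -3057 = 1010000001111
R = -3057 + (-1870) = -4927; wraps to 3265 = 0110011000001
R = 3265 + (-188) = 3077 = 0110000000101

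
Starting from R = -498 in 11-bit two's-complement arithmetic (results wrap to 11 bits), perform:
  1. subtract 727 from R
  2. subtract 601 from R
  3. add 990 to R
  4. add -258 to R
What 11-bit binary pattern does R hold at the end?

01110111010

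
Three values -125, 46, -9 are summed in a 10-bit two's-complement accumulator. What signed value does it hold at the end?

-125 + 46 = -79 (1110110001)
-79 + (-9) = -88 (1110101000)

-88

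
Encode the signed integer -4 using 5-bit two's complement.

11100

|-4| = 4 = 00100 in 5 bits.
Invert the bits: 11011. Add 1: 11100.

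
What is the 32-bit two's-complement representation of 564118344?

00100001100111111100001101001000

564118344 is non-negative, so write it directly in 32 bits: 00100001100111111100001101001000.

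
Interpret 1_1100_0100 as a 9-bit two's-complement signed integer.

-60

MSB is 1, so the value is negative.
Unsigned reading: 452. Subtract 2^9 = 512: 452 − 512 = -60.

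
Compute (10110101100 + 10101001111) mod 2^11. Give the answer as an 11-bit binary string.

  10110101100
+ 10101001111
= 01011111011  (discard carry-out 1)

01011111011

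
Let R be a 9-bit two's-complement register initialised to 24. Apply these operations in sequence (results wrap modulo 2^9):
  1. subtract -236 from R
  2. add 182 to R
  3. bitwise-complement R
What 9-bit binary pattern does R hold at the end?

Start: R = 24 = 000011000.
R = 24 − (-236) = 260; wraps to -252 = 100000100
R = -252 + 182 = -70 = 110111010
R = NOT 110111010 = 001000101 = 69

001000101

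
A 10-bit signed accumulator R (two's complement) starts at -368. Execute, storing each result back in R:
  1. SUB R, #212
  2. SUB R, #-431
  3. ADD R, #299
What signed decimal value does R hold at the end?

150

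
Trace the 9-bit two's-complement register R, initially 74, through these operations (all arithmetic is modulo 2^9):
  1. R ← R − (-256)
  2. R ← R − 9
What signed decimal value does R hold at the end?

-191

Start: R = 74 = 001001010.
R = 74 − (-256) = 330; wraps to -182 = 101001010
R = -182 − 9 = -191 = 101000001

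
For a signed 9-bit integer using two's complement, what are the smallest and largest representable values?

min = -256, max = 255

Minimum: −2^8 = -256.
Maximum: 2^8 − 1 = 255.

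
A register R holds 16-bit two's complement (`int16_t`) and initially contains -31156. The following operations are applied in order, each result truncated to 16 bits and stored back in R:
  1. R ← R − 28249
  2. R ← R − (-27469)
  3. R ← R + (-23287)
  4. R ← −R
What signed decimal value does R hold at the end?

-10313

Start: R = -31156 = 1000011001001100.
R = -31156 − 28249 = -59405; wraps to 6131 = 0001011111110011
R = 6131 − (-27469) = 33600; wraps to -31936 = 1000001101000000
R = -31936 + (-23287) = -55223; wraps to 10313 = 0010100001001001
R = −(10313) = -10313 = 1101011110110111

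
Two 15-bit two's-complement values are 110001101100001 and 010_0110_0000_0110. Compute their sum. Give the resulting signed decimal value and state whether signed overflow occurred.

2407; no overflow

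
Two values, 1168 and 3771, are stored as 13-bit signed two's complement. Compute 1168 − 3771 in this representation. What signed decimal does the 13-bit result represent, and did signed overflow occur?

-2603; no overflow

1168 → 0010010010000
3771 → 0111010111011
Subtract via negate-and-add: invert 0111010111011 + 1 = 1000101000101 (i.e. -3771).
  0010010010000
+ 1000101000101
= 1010111010101
Result 1010111010101: MSB = 1 → 5589 − 8192 = -2603.
Addends (after negating the subtrahend) have opposite signs, so signed overflow cannot occur.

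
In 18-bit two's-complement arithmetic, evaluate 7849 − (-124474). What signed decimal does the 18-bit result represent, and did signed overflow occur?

-129821; overflow

7849 → 000001111010101001
-124474 → 100001100111000110
Subtract via negate-and-add: invert 100001100111000110 + 1 = 011110011000111010 (i.e. 124474).
  000001111010101001
+ 011110011000111010
= 100000010011100011
Result 100000010011100011: MSB = 1 → 132323 − 262144 = -129821.
Both addends (after negating the subtrahend) are non-negative but the stored result is negative: signed overflow. The true value 7849 − (-124474) = 132323 lies outside [-131072, 131071].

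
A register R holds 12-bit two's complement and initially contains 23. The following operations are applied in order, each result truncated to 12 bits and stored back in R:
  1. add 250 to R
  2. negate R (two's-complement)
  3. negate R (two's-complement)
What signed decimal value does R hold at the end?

Start: R = 23 = 000000010111.
R = 23 + 250 = 273 = 000100010001
R = −(273) = -273 = 111011101111
R = −(-273) = 273 = 000100010001

273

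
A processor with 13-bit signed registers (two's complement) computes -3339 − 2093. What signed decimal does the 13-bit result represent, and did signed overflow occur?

2760; overflow

-3339 → 1001011110101
2093 → 0100000101101
Subtract via negate-and-add: invert 0100000101101 + 1 = 1011111010011 (i.e. -2093).
  1001011110101
+ 1011111010011
= 0101011001000  (discard carry-out 1)
Result 0101011001000: MSB = 0 → value 2760.
Both addends (after negating the subtrahend) are negative but the stored result is non-negative: signed overflow. The true value -3339 − 2093 = -5432 lies outside [-4096, 4095].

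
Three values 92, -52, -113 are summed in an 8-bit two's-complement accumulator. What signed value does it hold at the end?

-73

92 + (-52) = 40 (00101000)
40 + (-113) = -73 (10110111)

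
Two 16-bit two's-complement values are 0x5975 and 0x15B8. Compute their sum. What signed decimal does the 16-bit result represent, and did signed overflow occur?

0x5975 = 0101100101110101 = 22901 (signed)
0x15B8 = 0001010110111000 = 5560 (signed)
  0101100101110101
+ 0001010110111000
= 0110111100101101
Result 0110111100101101: MSB = 0 → value 28461.
Both addends are non-negative and so is the stored result: no signed overflow.

28461; no overflow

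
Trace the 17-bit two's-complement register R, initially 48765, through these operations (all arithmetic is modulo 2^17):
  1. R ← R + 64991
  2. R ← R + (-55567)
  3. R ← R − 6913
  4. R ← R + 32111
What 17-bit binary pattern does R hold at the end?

10100010110111011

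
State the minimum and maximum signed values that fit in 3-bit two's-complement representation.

Minimum: −2^2 = -4.
Maximum: 2^2 − 1 = 3.

min = -4, max = 3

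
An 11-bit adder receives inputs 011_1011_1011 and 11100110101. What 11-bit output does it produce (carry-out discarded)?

01011110000

  01110111011
+ 11100110101
= 01011110000  (discard carry-out 1)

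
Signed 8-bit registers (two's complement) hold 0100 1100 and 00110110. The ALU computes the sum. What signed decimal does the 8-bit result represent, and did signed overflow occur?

-126; overflow

0100 1100 → 01001100 = 76 (signed)
00110110 = 54 (signed)
  01001100
+ 00110110
= 10000010
Result 10000010: MSB = 1 → 130 − 256 = -126.
Both addends are non-negative but the stored result is negative: signed overflow. The true value 76 + 54 = 130 lies outside [-128, 127].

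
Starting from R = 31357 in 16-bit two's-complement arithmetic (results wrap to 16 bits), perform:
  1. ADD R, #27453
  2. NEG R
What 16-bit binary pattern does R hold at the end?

0001101001000110

Start: R = 31357 = 0111101001111101.
R = 31357 + 27453 = 58810; wraps to -6726 = 1110010110111010
R = −(-6726) = 6726 = 0001101001000110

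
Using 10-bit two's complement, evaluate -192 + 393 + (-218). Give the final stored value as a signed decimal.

-192 + 393 = 201 (0011001001)
201 + (-218) = -17 (1111101111)

-17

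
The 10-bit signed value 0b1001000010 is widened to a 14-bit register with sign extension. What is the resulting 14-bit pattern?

11111001000010

MSB of 1001000010 is 1; replicate it into the new high bits.
1111|1001000010 → 11111001000010 (still -446).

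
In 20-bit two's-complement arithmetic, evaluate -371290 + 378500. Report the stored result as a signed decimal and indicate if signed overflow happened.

7210; no overflow

-371290 → 10100101010110100110
378500 → 01011100011010000100
  10100101010110100110
+ 01011100011010000100
= 00000001110000101010  (discard carry-out 1)
Result 00000001110000101010: MSB = 0 → value 7210.
Addends have opposite signs, so signed overflow cannot occur.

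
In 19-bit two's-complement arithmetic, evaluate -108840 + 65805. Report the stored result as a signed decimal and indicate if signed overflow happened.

-108840 → 1100101011011011000
65805 → 0010000000100001101
  1100101011011011000
+ 0010000000100001101
= 1110101011111100101
Result 1110101011111100101: MSB = 1 → 481253 − 524288 = -43035.
Addends have opposite signs, so signed overflow cannot occur.

-43035; no overflow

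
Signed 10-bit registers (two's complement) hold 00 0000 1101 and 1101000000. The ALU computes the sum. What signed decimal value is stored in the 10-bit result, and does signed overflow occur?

00 0000 1101 → 0000001101 = 13 (signed)
1101000000 = -192 (signed)
  0000001101
+ 1101000000
= 1101001101
Result 1101001101: MSB = 1 → 845 − 1024 = -179.
Addends have opposite signs, so signed overflow cannot occur.

-179; no overflow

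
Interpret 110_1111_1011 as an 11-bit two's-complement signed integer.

MSB is 1, so the value is negative.
Invert: 00100000100. Add 1: 00100000101 = 261. So the value is −261.

-261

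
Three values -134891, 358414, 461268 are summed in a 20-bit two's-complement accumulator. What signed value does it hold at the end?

-363785

-134891 + 358414 = 223523 (00110110100100100011)
223523 + 461268 = 684791 → wraps to -363785 (10100111001011110111)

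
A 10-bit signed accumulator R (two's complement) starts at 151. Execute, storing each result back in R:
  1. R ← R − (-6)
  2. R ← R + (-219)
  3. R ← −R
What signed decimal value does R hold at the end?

62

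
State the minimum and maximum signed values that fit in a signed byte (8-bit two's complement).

Minimum: −2^7 = -128.
Maximum: 2^7 − 1 = 127.

min = -128, max = 127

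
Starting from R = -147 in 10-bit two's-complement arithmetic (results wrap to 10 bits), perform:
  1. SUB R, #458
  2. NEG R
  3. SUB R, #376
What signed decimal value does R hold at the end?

Start: R = -147 = 1101101101.
R = -147 − 458 = -605; wraps to 419 = 0110100011
R = −(419) = -419 = 1001011101
R = -419 − 376 = -795; wraps to 229 = 0011100101

229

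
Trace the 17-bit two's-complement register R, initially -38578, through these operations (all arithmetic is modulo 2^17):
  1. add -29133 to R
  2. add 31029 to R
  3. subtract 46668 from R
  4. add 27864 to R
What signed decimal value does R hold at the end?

-55486

Start: R = -38578 = 10110100101001110.
R = -38578 + (-29133) = -67711; wraps to 63361 = 01111011110000001
R = 63361 + 31029 = 94390; wraps to -36682 = 10111000010110110
R = -36682 − 46668 = -83350; wraps to 47722 = 01011101001101010
R = 47722 + 27864 = 75586; wraps to -55486 = 10010011101000010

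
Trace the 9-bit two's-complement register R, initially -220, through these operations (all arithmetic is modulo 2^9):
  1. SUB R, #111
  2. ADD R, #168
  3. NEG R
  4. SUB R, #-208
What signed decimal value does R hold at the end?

Start: R = -220 = 100100100.
R = -220 − 111 = -331; wraps to 181 = 010110101
R = 181 + 168 = 349; wraps to -163 = 101011101
R = −(-163) = 163 = 010100011
R = 163 − (-208) = 371; wraps to -141 = 101110011

-141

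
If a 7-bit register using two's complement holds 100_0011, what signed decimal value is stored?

-61

MSB is 1, so the value is negative.
Invert: 0111100. Add 1: 0111101 = 61. So the value is −61.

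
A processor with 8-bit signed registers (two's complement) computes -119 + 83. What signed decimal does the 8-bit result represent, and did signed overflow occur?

-36; no overflow

-119 → 10001001
83 → 01010011
  10001001
+ 01010011
= 11011100
Result 11011100: MSB = 1 → 220 − 256 = -36.
Addends have opposite signs, so signed overflow cannot occur.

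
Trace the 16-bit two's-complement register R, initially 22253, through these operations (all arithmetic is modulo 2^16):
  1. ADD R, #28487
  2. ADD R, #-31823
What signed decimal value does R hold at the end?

18917

Start: R = 22253 = 0101011011101101.
R = 22253 + 28487 = 50740; wraps to -14796 = 1100011000110100
R = -14796 + (-31823) = -46619; wraps to 18917 = 0100100111100101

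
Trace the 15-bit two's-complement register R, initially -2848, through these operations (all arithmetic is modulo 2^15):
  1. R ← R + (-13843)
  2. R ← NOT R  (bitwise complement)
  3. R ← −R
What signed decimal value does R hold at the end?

Start: R = -2848 = 111010011100000.
R = -2848 + (-13843) = -16691; wraps to 16077 = 011111011001101
R = NOT 011111011001101 = 100000100110010 = -16078
R = −(-16078) = 16078 = 011111011001110

16078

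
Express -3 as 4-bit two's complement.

|-3| = 3 = 0011 in 4 bits.
Invert the bits: 1100. Add 1: 1101.

1101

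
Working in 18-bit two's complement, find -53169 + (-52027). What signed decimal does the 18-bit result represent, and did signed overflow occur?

-105196; no overflow

-53169 → 110011000001001111
-52027 → 110011010011000101
  110011000001001111
+ 110011010011000101
= 100110010100010100  (discard carry-out 1)
Result 100110010100010100: MSB = 1 → 156948 − 262144 = -105196.
Both addends are negative and so is the stored result: no signed overflow.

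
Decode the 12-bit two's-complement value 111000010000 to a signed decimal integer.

MSB is 1, so the value is negative.
Unsigned reading: 3600. Subtract 2^12 = 4096: 3600 − 4096 = -496.

-496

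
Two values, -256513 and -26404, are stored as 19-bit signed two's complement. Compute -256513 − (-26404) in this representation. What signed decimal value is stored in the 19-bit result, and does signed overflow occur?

-230109; no overflow

-256513 → 1000001010111111111
-26404 → 1111001100011011100
Subtract via negate-and-add: invert 1111001100011011100 + 1 = 0000110011100100100 (i.e. 26404).
  1000001010111111111
+ 0000110011100100100
= 1000111110100100011
Result 1000111110100100011: MSB = 1 → 294179 − 524288 = -230109.
Addends (after negating the subtrahend) have opposite signs, so signed overflow cannot occur.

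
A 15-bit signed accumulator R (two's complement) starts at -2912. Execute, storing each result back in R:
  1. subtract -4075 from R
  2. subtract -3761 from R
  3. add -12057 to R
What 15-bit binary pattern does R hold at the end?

110010000100011

Start: R = -2912 = 111010010100000.
R = -2912 − (-4075) = 1163 = 000010010001011
R = 1163 − (-3761) = 4924 = 001001100111100
R = 4924 + (-12057) = -7133 = 110010000100011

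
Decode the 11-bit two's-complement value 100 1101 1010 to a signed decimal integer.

-806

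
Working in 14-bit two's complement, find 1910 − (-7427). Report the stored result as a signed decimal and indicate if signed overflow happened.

-7047; overflow

1910 → 00011101110110
-7427 → 10001011111101
Subtract via negate-and-add: invert 10001011111101 + 1 = 01110100000011 (i.e. 7427).
  00011101110110
+ 01110100000011
= 10010001111001
Result 10010001111001: MSB = 1 → 9337 − 16384 = -7047.
Both addends (after negating the subtrahend) are non-negative but the stored result is negative: signed overflow. The true value 1910 − (-7427) = 9337 lies outside [-8192, 8191].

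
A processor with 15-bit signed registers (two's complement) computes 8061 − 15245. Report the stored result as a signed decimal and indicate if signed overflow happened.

-7184; no overflow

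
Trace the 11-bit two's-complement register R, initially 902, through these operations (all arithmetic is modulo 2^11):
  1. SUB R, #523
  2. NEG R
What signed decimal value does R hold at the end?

-379

Start: R = 902 = 01110000110.
R = 902 − 523 = 379 = 00101111011
R = −(379) = -379 = 11010000101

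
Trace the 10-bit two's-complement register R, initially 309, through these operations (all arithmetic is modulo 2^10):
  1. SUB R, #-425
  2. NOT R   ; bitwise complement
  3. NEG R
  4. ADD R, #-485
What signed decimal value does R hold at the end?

Start: R = 309 = 0100110101.
R = 309 − (-425) = 734; wraps to -290 = 1011011110
R = NOT 1011011110 = 0100100001 = 289
R = −(289) = -289 = 1011011111
R = -289 + (-485) = -774; wraps to 250 = 0011111010

250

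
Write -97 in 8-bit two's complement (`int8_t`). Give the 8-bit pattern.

|-97| = 97 = 01100001 in 8 bits.
Invert the bits: 10011110. Add 1: 10011111.

10011111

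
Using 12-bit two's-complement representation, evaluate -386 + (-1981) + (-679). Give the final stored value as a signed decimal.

-386 + (-1981) = -2367 → wraps to 1729 (011011000001)
1729 + (-679) = 1050 (010000011010)

1050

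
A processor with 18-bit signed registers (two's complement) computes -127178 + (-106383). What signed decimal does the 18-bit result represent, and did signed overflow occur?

-127178 → 100000111100110110
-106383 → 100110000001110001
  100000111100110110
+ 100110000001110001
= 000110111110100111  (discard carry-out 1)
Result 000110111110100111: MSB = 0 → value 28583.
Both addends are negative but the stored result is non-negative: signed overflow. The true value -127178 + (-106383) = -233561 lies outside [-131072, 131071].

28583; overflow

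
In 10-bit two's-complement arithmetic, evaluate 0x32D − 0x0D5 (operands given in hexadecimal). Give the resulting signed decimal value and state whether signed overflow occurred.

-424; no overflow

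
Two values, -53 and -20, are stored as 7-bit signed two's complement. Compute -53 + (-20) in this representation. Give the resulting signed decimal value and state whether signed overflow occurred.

-53 → 1001011
-20 → 1101100
  1001011
+ 1101100
= 0110111  (discard carry-out 1)
Result 0110111: MSB = 0 → value 55.
Both addends are negative but the stored result is non-negative: signed overflow. The true value -53 + (-20) = -73 lies outside [-64, 63].

55; overflow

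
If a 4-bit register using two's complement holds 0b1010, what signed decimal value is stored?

MSB is 1, so the value is negative.
Invert: 0101. Add 1: 0110 = 6. So the value is −6.

-6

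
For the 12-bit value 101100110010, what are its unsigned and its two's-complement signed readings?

unsigned = 2866, signed = -1230

Unsigned: 101100110010 = 2866.
Signed: MSB=1 → 2866 − 4096 = -1230.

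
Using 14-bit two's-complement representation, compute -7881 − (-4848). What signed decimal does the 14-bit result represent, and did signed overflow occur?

-7881 → 10000100110111
-4848 → 10110100010000
Subtract via negate-and-add: invert 10110100010000 + 1 = 01001011110000 (i.e. 4848).
  10000100110111
+ 01001011110000
= 11010000100111
Result 11010000100111: MSB = 1 → 13351 − 16384 = -3033.
Addends (after negating the subtrahend) have opposite signs, so signed overflow cannot occur.

-3033; no overflow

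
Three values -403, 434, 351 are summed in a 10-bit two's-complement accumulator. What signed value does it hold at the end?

382

-403 + 434 = 31 (0000011111)
31 + 351 = 382 (0101111110)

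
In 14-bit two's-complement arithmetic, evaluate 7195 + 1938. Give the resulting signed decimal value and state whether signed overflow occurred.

7195 → 01110000011011
1938 → 00011110010010
  01110000011011
+ 00011110010010
= 10001110101101
Result 10001110101101: MSB = 1 → 9133 − 16384 = -7251.
Both addends are non-negative but the stored result is negative: signed overflow. The true value 7195 + 1938 = 9133 lies outside [-8192, 8191].

-7251; overflow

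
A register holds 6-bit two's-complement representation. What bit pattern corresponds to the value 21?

010101

21 is non-negative, so write it directly in 6 bits: 010101.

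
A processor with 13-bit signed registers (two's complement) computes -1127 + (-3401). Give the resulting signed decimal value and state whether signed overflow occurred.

3664; overflow

-1127 → 1101110011001
-3401 → 1001010110111
  1101110011001
+ 1001010110111
= 0111001010000  (discard carry-out 1)
Result 0111001010000: MSB = 0 → value 3664.
Both addends are negative but the stored result is non-negative: signed overflow. The true value -1127 + (-3401) = -4528 lies outside [-4096, 4095].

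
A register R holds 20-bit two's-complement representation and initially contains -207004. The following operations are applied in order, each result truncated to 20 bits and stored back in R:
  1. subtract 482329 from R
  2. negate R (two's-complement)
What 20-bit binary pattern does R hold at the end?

Start: R = -207004 = 11001101011101100100.
R = -207004 − 482329 = -689333; wraps to 359243 = 01010111101101001011
R = −(359243) = -359243 = 10101000010010110101

10101000010010110101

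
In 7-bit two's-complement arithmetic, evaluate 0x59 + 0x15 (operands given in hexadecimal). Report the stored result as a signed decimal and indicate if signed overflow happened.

0x59 = 1011001 = -39 (signed)
0x15 = 0010101 = 21 (signed)
  1011001
+ 0010101
= 1101110
Result 1101110: MSB = 1 → 110 − 128 = -18.
Addends have opposite signs, so signed overflow cannot occur.

-18; no overflow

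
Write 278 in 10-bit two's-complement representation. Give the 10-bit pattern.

278 is non-negative, so write it directly in 10 bits: 0100010110.

0100010110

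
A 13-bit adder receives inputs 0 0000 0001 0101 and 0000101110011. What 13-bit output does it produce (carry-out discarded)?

  0000000010101
+ 0000101110011
= 0000110001000

0000110001000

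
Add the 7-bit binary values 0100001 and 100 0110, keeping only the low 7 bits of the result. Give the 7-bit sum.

1100111

  0100001
+ 1000110
= 1100111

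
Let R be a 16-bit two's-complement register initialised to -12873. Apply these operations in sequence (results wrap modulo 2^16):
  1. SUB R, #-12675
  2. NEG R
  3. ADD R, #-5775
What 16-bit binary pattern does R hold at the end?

Start: R = -12873 = 1100110110110111.
R = -12873 − (-12675) = -198 = 1111111100111010
R = −(-198) = 198 = 0000000011000110
R = 198 + (-5775) = -5577 = 1110101000110111

1110101000110111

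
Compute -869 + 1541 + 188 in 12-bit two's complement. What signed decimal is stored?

860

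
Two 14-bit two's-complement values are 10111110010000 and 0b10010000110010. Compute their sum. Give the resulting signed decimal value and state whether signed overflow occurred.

5058; overflow

10111110010000 = -4208 (signed)
0b10010000110010 → 10010000110010 = -7118 (signed)
  10111110010000
+ 10010000110010
= 01001111000010  (discard carry-out 1)
Result 01001111000010: MSB = 0 → value 5058.
Both addends are negative but the stored result is non-negative: signed overflow. The true value -4208 + (-7118) = -11326 lies outside [-8192, 8191].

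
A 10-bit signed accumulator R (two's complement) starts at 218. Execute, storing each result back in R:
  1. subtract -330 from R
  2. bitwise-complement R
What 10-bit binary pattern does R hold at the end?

Start: R = 218 = 0011011010.
R = 218 − (-330) = 548; wraps to -476 = 1000100100
R = NOT 1000100100 = 0111011011 = 475

0111011011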